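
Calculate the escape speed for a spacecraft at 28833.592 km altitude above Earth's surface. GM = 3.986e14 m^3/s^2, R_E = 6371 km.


r = 6371.0 + 28833.592 = 35204.5920 km = 3.5204592e+07 m
v_esc = sqrt(2*mu/r) = sqrt(2*3.986e14 / 3.5204592e+07)
v_esc = 4758.6525 m/s = 4.7587 km/s

4.7587 km/s


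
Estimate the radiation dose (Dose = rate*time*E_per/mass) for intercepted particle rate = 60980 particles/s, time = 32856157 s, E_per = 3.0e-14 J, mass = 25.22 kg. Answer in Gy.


Total energy deposited = rate * time * E_per
  = 60980 * 32856157 * 3.0e-14 = 0.06010705 J
Dose = E_total / mass = 0.06010705 / 25.22
Dose = 0.002383309 Gy

0.0024 Gy


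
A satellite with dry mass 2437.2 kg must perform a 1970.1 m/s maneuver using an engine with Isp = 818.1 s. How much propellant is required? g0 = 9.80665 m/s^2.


ve = Isp * g0 = 818.1 * 9.80665 = 8022.820365 m/s
mass ratio = exp(dv/ve) = exp(1970.1/8022.820365) = 1.27833957
m_prop = m_dry * (mr - 1) = 2437.2 * (1.27833957 - 1)
m_prop = 678.3692 kg

678.3692 kg


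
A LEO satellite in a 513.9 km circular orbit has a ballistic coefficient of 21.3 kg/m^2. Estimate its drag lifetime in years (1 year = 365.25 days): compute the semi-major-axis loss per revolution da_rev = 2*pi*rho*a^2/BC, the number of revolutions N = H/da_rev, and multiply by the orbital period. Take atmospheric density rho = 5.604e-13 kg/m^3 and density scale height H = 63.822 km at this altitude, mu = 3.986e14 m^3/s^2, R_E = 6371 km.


a = R_E + alt = 6884.9000 km = 6.8849e+06 m
da_rev = 2*pi*rho*a^2/BC = 2*pi*5.604e-13*(6.8849e+06)^2/21.3 = 7.835986 m per revolution
N = H/da_rev = 63822.0000 m / 7.835986 m = 8144.7310 revolutions
P = 2*pi*sqrt(a^3/mu) = 5685.3562 s
lifetime = N*P = 8144.7310 * 5685.3562 = 4.6305696e+07 s = 535.9456 days
years = 535.9456 / 365.25 = 1.4673 years

1.4673 years


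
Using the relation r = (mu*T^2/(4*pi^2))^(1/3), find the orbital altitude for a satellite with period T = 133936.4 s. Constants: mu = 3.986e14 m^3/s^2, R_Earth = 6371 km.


T = 133936.4 s
r = (mu*T^2/(4*pi^2))^(1/3) = (3.986e14 * 133936.4^2 / (4*pi^2))^(1/3)
r = 5.6579391e+07 m = 56579.3908 km
alt = r - R_E = 56579.3908 - 6371 = 50208.3908 km

50208.3908 km


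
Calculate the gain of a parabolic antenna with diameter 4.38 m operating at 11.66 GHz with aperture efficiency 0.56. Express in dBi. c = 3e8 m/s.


lambda = c/f = 3e8 / 1.166e+10 = 0.02572899 m
G = eta*(pi*D/lambda)^2 = 0.56*(pi*4.38/0.02572899)^2
G = 160173.4702 (linear)
G = 10*log10(160173.4702) = 52.0459 dBi

52.0459 dBi


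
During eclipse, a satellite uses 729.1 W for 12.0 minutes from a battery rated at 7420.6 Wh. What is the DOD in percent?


E_used = P * t / 60 = 729.1 * 12.0 / 60 = 145.8200 Wh
DOD = E_used / E_total * 100 = 145.8200 / 7420.6 * 100
DOD = 1.9651 %

1.9651 %


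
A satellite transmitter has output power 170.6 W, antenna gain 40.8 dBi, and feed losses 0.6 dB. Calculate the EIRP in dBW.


Pt = 170.6 W = 22.3198 dBW
EIRP = Pt_dBW + Gt - losses = 22.3198 + 40.8 - 0.6 = 62.5198 dBW

62.5198 dBW


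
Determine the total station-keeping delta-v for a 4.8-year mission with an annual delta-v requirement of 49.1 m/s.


dV = rate * years = 49.1 * 4.8
dV = 235.6800 m/s

235.6800 m/s


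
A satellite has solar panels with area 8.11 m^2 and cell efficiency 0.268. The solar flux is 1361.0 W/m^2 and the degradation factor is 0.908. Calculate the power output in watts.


P = area * eta * S * degradation
P = 8.11 * 0.268 * 1361.0 * 0.908
P = 2685.9605 W

2685.9605 W


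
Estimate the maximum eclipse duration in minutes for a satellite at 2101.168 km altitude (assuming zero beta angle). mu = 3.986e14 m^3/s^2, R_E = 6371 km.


r = 8472.1680 km
T = 129.3456 min
Eclipse fraction = arcsin(R_E/r)/pi = arcsin(6371.0000/8472.1680)/pi
= arcsin(0.7519917)/pi = 0.2709067
Eclipse duration = 0.2709067 * 129.3456 = 35.0406 min

35.0406 minutes


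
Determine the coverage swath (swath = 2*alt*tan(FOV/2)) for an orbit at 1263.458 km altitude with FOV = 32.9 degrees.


FOV = 32.9 deg = 0.5742133 rad
swath = 2 * alt * tan(FOV/2) = 2 * 1263.458 * tan(0.2871067)
swath = 2 * 1263.458 * 0.2952645
swath = 746.1086 km

746.1086 km


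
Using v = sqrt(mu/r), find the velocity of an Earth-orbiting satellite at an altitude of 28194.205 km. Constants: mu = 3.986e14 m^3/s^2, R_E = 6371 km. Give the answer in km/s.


r = R_E + alt = 6371.0 + 28194.205 = 34565.2050 km = 3.4565205e+07 m
v = sqrt(mu/r) = sqrt(3.986e14 / 3.4565205e+07) = 3395.8545 m/s = 3.3959 km/s

3.3959 km/s


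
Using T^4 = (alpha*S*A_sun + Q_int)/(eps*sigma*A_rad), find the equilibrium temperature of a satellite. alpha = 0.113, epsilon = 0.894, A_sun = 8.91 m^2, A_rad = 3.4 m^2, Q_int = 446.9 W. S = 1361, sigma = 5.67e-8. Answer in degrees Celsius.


Numerator = alpha*S*A_sun + Q_int = 0.113*1361*8.91 + 446.9 = 1817.1956 W
Denominator = eps*sigma*A_rad = 0.894*5.67e-8*3.4 = 1.7234532e-07 W/K^4
T^4 = 1.0543922e+10 K^4
T = 320.4428 K = 47.2928 C

47.2928 degrees Celsius


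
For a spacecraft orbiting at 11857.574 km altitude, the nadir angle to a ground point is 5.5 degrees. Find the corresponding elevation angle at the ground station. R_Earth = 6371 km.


r = R_E + alt = 18228.5740 km
Law of sines in the satellite / Earth-center / ground-point triangle:
  sin(nadir)/R_E = sin(90 + el)/r  =>  cos(el) = (r/R_E)*sin(nadir)
cos(el) = (18228.5740 / 6371.0000) * sin(5.5 deg) = 0.2742319
el = arccos(0.2742319) = 74.0838 deg
(Earth-central angle = 90 - nadir - el = 10.4162 deg)

74.0838 degrees


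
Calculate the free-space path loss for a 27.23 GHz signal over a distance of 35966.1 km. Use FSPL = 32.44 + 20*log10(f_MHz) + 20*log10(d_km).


f = 27.23 GHz = 27230.0000 MHz
d = 35966.1 km
FSPL = 32.44 + 20*log10(27230.0000) + 20*log10(35966.1)
FSPL = 32.44 + 88.7010 + 91.1179
FSPL = 212.2588 dB

212.2588 dB


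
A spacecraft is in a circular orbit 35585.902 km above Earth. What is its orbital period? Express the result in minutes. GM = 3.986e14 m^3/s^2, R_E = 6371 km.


r = 41956.9020 km = 4.1956902e+07 m
T = 2*pi*sqrt(r^3/mu) = 2*pi*sqrt(7.3860159e+22 / 3.986e14)
T = 85529.5804 s = 1425.4930 min

1425.4930 minutes


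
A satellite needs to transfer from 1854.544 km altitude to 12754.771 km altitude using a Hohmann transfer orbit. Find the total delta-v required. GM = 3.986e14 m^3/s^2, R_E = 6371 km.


r1 = 8225.5440 km = 8.225544e+06 m
r2 = 19125.7710 km = 1.9125771e+07 m
dv1 = sqrt(mu/r1)*(sqrt(2*r2/(r1+r2)) - 1) = 1271.0741 m/s
dv2 = sqrt(mu/r2)*(1 - sqrt(2*r1/(r1+r2))) = 1024.6706 m/s
total dv = |dv1| + |dv2| = 1271.0741 + 1024.6706 = 2295.7447 m/s = 2.2957 km/s

2.2957 km/s


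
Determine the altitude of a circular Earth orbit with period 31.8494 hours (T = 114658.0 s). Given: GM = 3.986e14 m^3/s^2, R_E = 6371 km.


T = 114658.0 s
r = (mu*T^2/(4*pi^2))^(1/3) = (3.986e14 * 114658.0^2 / (4*pi^2))^(1/3)
r = 5.1010795e+07 m = 51010.7952 km
alt = r - R_E = 51010.7952 - 6371 = 44639.7952 km

44639.7952 km


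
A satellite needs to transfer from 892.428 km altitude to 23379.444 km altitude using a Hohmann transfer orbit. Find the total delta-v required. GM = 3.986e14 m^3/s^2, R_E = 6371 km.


r1 = 7263.4280 km = 7.263428e+06 m
r2 = 29750.4440 km = 2.9750444e+07 m
dv1 = sqrt(mu/r1)*(sqrt(2*r2/(r1+r2)) - 1) = 1984.4691 m/s
dv2 = sqrt(mu/r2)*(1 - sqrt(2*r1/(r1+r2))) = 1367.2310 m/s
total dv = |dv1| + |dv2| = 1984.4691 + 1367.2310 = 3351.7001 m/s = 3.3517 km/s

3.3517 km/s


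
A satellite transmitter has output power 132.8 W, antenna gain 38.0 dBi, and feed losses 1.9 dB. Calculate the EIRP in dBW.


Pt = 132.8 W = 21.2320 dBW
EIRP = Pt_dBW + Gt - losses = 21.2320 + 38.0 - 1.9 = 57.3320 dBW

57.3320 dBW


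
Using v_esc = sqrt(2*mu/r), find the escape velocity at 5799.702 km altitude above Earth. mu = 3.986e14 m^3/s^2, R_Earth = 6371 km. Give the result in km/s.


r = 6371.0 + 5799.702 = 12170.7020 km = 1.2170702e+07 m
v_esc = sqrt(2*mu/r) = sqrt(2*3.986e14 / 1.2170702e+07)
v_esc = 8093.3036 m/s = 8.0933 km/s

8.0933 km/s


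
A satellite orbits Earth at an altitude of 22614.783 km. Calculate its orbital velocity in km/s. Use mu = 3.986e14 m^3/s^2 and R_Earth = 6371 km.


r = R_E + alt = 6371.0 + 22614.783 = 28985.7830 km = 2.8985783e+07 m
v = sqrt(mu/r) = sqrt(3.986e14 / 2.8985783e+07) = 3708.3108 m/s = 3.7083 km/s

3.7083 km/s


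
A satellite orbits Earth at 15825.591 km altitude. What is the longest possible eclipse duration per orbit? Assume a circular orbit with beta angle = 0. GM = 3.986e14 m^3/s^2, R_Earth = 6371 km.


r = 22196.5910 km
T = 548.5161 min
Eclipse fraction = arcsin(R_E/r)/pi = arcsin(6371.0000/22196.5910)/pi
= arcsin(0.2870261)/pi = 0.09266663
Eclipse duration = 0.09266663 * 548.5161 = 50.8291 min

50.8291 minutes


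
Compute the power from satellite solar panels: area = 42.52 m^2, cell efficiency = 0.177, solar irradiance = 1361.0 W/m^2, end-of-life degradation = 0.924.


P = area * eta * S * degradation
P = 42.52 * 0.177 * 1361.0 * 0.924
P = 9464.4770 W

9464.4770 W


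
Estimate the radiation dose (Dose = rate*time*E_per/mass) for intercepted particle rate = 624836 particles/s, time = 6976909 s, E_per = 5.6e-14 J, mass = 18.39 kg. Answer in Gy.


Total energy deposited = rate * time * E_per
  = 624836 * 6976909 * 5.6e-14 = 0.2441277 J
Dose = E_total / mass = 0.2441277 / 18.39
Dose = 0.01327503 Gy

0.0133 Gy


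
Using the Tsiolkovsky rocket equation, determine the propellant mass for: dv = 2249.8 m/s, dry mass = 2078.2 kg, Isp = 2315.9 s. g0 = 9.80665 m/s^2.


ve = Isp * g0 = 2315.9 * 9.80665 = 22711.220735 m/s
mass ratio = exp(dv/ve) = exp(2249.8/22711.220735) = 1.10413383
m_prop = m_dry * (mr - 1) = 2078.2 * (1.10413383 - 1)
m_prop = 216.4109 kg

216.4109 kg


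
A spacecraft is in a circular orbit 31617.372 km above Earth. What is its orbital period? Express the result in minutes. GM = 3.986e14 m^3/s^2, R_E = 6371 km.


r = 37988.3720 km = 3.7988372e+07 m
T = 2*pi*sqrt(r^3/mu) = 2*pi*sqrt(5.4821643e+22 / 3.986e14)
T = 73686.3839 s = 1228.1064 min

1228.1064 minutes


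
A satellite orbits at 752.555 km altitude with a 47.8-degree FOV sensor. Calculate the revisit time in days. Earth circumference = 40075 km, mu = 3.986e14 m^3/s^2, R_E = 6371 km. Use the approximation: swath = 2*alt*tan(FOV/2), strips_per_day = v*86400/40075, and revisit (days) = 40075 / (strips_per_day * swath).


swath = 2*752.555*tan(0.4171337) = 666.9729 km
v = sqrt(mu/r) = 7480.3214 m/s = 7.4803 km/s
strips/day = v*86400/40075 = 7.4803*86400/40075 = 16.1273
coverage/day = strips * swath = 16.1273 * 666.9729 = 10756.4431 km
revisit = 40075 / 10756.4431 = 3.7257 days

3.7257 days


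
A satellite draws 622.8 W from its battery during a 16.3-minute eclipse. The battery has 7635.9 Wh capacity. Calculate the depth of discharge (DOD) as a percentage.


E_used = P * t / 60 = 622.8 * 16.3 / 60 = 169.1940 Wh
DOD = E_used / E_total * 100 = 169.1940 / 7635.9 * 100
DOD = 2.2158 %

2.2158 %


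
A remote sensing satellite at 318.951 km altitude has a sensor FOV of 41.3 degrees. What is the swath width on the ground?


FOV = 41.3 deg = 0.720821 rad
swath = 2 * alt * tan(FOV/2) = 2 * 318.951 * tan(0.3604105)
swath = 2 * 318.951 * 0.3768716
swath = 240.4071 km

240.4071 km


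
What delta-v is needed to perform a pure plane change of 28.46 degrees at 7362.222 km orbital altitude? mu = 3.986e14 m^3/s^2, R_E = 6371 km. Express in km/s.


r = 13733.2220 km = 1.3733222e+07 m
V = sqrt(mu/r) = 5387.4398 m/s
di = 28.46 deg = 0.4967207 rad
dV = 2*V*sin(di/2) = 2*5387.4398*sin(0.2483604)
dV = 2648.6265 m/s = 2.6486 km/s

2.6486 km/s


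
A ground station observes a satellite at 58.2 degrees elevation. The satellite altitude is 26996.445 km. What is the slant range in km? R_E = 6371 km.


h = 26996.445 km, el = 58.2 deg
d = -R_E*sin(el) + sqrt((R_E*sin(el))^2 + 2*R_E*h + h^2)
d = -6371.0000*sin(1.0158) + sqrt((6371.0000*0.8498927)^2 + 2*6371.0000*26996.445 + 26996.445^2)
d = 27783.4564 km

27783.4564 km


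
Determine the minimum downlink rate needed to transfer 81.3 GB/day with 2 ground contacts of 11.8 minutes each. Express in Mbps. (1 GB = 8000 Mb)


total contact time = 2 * 11.8 * 60 = 1416.0000 s
data = 81.3 GB = 650400.0000 Mb
rate = 650400.0000 / 1416.0000 = 459.3220 Mbps

459.3220 Mbps


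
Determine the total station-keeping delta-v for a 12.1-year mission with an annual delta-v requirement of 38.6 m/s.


dV = rate * years = 38.6 * 12.1
dV = 467.0600 m/s

467.0600 m/s


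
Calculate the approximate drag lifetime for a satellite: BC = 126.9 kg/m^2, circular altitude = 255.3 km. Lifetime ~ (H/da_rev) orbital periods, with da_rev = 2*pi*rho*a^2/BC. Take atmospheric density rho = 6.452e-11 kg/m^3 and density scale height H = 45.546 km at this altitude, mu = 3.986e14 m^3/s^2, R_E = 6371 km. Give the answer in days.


a = R_E + alt = 6626.3000 km = 6.6263e+06 m
da_rev = 2*pi*rho*a^2/BC = 2*pi*6.452e-11*(6.6263e+06)^2/126.9 = 140.266769 m per revolution
N = H/da_rev = 45546.0000 m / 140.266769 m = 324.7098 revolutions
P = 2*pi*sqrt(a^3/mu) = 5368.0662 s
lifetime = N*P = 324.7098 * 5368.0662 = 1.7430639e+06 s = 20.1744 days

20.1744 days


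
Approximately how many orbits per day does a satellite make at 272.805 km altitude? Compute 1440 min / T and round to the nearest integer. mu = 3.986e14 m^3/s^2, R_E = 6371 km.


r = 6.643805e+06 m
T = 2*pi*sqrt(r^3/mu) = 5389.3518 s = 89.8225 min
revs/day = 1440 / 89.8225 = 16.0316
Rounded: 16 revolutions per day

16 revolutions per day


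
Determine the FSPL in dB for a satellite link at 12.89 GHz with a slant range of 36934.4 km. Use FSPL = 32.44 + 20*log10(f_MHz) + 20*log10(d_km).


f = 12.89 GHz = 12890.0000 MHz
d = 36934.4 km
FSPL = 32.44 + 20*log10(12890.0000) + 20*log10(36934.4)
FSPL = 32.44 + 82.2051 + 91.3486
FSPL = 205.9937 dB

205.9937 dB


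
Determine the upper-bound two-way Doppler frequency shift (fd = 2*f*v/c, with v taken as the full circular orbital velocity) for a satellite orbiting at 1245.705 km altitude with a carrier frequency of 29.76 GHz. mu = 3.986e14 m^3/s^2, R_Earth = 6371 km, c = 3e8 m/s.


r = 7.616705e+06 m
v = sqrt(mu/r) = 7234.1095 m/s (worst-case radial velocity)
f = 29.76 GHz = 2.976e+10 Hz
fd = 2*f*v/c = 2*2.976e+10*7234.1095/3.0e+08
fd = 1.4352473e+06 Hz

1.4352e+06 Hz


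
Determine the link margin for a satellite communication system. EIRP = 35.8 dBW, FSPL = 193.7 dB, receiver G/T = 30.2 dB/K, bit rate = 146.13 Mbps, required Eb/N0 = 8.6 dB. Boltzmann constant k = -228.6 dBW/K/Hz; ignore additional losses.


C/N0 = EIRP - FSPL + G/T - k = 35.8 - 193.7 + 30.2 - (-228.6)
C/N0 = 100.9000 dB-Hz
R_b = 146.13 Mbps = 1.4613e+08 bps -> 10*log10(R_b) = 81.6474 dB-Hz
Eb/N0 = C/N0 - 10*log10(R_b) = 100.9000 - 81.6474 = 19.2526 dB
Margin = Eb/N0 - Eb/N0_req = 19.2526 - 8.6 = 10.6526 dB (link closes)

10.6526 dB


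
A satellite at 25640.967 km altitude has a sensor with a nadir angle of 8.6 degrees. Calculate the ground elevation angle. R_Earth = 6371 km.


r = R_E + alt = 32011.9670 km
Law of sines in the satellite / Earth-center / ground-point triangle:
  sin(nadir)/R_E = sin(90 + el)/r  =>  cos(el) = (r/R_E)*sin(nadir)
cos(el) = (32011.9670 / 6371.0000) * sin(8.6 deg) = 0.7513609
el = arccos(0.7513609) = 41.2916 deg
(Earth-central angle = 90 - nadir - el = 40.1084 deg)

41.2916 degrees


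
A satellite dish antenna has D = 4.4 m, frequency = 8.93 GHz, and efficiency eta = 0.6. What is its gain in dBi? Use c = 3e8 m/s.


lambda = c/f = 3e8 / 8.93e+09 = 0.03359462 m
G = eta*(pi*D/lambda)^2 = 0.6*(pi*4.4/0.03359462)^2
G = 101581.9995 (linear)
G = 10*log10(101581.9995) = 50.0682 dBi

50.0682 dBi


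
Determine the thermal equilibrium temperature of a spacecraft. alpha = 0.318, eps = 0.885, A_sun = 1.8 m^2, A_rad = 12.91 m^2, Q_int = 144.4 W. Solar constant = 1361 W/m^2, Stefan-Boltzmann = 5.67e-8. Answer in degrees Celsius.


Numerator = alpha*S*A_sun + Q_int = 0.318*1361*1.8 + 144.4 = 923.4364 W
Denominator = eps*sigma*A_rad = 0.885*5.67e-8*12.91 = 6.4781734e-07 W/K^4
T^4 = 1.425458e+09 K^4
T = 194.3071 K = -78.8429 C

-78.8429 degrees Celsius


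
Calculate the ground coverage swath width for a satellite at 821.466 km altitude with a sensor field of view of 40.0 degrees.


FOV = 40.0 deg = 0.6981317 rad
swath = 2 * alt * tan(FOV/2) = 2 * 821.466 * tan(0.3490659)
swath = 2 * 821.466 * 0.3639702
swath = 597.9783 km

597.9783 km


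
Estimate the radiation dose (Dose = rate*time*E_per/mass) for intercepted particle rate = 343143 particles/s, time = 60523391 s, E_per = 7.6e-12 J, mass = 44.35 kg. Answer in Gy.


Total energy deposited = rate * time * E_per
  = 343143 * 60523391 * 7.6e-12 = 157.8382 J
Dose = E_total / mass = 157.8382 / 44.35
Dose = 3.5589 Gy

3.5589 Gy


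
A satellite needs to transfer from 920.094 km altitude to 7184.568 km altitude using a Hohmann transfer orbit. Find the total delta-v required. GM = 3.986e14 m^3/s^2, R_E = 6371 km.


r1 = 7291.0940 km = 7.291094e+06 m
r2 = 13555.5680 km = 1.3555568e+07 m
dv1 = sqrt(mu/r1)*(sqrt(2*r2/(r1+r2)) - 1) = 1038.0692 m/s
dv2 = sqrt(mu/r2)*(1 - sqrt(2*r1/(r1+r2))) = 887.3606 m/s
total dv = |dv1| + |dv2| = 1038.0692 + 887.3606 = 1925.4298 m/s = 1.9254 km/s

1.9254 km/s


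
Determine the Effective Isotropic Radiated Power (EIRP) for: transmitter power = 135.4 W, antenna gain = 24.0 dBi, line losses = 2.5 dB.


Pt = 135.4 W = 21.3162 dBW
EIRP = Pt_dBW + Gt - losses = 21.3162 + 24.0 - 2.5 = 42.8162 dBW

42.8162 dBW


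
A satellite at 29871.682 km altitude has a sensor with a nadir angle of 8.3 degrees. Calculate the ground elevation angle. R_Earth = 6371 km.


r = R_E + alt = 36242.6820 km
Law of sines in the satellite / Earth-center / ground-point triangle:
  sin(nadir)/R_E = sin(90 + el)/r  =>  cos(el) = (r/R_E)*sin(nadir)
cos(el) = (36242.6820 / 6371.0000) * sin(8.3 deg) = 0.8211985
el = arccos(0.8211985) = 34.7950 deg
(Earth-central angle = 90 - nadir - el = 46.9050 deg)

34.7950 degrees


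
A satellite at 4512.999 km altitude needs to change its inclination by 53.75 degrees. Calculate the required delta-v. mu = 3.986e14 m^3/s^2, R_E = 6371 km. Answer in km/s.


r = 10883.9990 km = 1.0883999e+07 m
V = sqrt(mu/r) = 6051.6583 m/s
di = 53.75 deg = 0.9381145 rad
dV = 2*V*sin(di/2) = 2*6051.6583*sin(0.4690572)
dV = 5471.2504 m/s = 5.4713 km/s

5.4713 km/s


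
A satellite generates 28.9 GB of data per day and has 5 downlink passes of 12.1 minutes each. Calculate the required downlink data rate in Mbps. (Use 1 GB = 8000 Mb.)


total contact time = 5 * 12.1 * 60 = 3630.0000 s
data = 28.9 GB = 231200.0000 Mb
rate = 231200.0000 / 3630.0000 = 63.6915 Mbps

63.6915 Mbps


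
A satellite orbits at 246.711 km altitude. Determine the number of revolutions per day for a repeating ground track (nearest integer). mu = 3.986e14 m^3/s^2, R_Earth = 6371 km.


r = 6.617711e+06 m
T = 2*pi*sqrt(r^3/mu) = 5357.6325 s = 89.2939 min
revs/day = 1440 / 89.2939 = 16.1265
Rounded: 16 revolutions per day

16 revolutions per day


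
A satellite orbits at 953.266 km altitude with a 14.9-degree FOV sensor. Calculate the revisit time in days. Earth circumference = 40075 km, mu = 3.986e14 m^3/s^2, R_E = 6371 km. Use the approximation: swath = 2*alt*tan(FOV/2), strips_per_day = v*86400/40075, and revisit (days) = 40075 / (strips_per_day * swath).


swath = 2*953.266*tan(0.130027) = 249.3073 km
v = sqrt(mu/r) = 7377.1157 m/s = 7.3771 km/s
strips/day = v*86400/40075 = 7.3771*86400/40075 = 15.9047
coverage/day = strips * swath = 15.9047 * 249.3073 = 3965.1698 km
revisit = 40075 / 3965.1698 = 10.1068 days

10.1068 days


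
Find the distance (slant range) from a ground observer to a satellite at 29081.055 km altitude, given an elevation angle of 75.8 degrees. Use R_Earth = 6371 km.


h = 29081.055 km, el = 75.8 deg
d = -R_E*sin(el) + sqrt((R_E*sin(el))^2 + 2*R_E*h + h^2)
d = -6371.0000*sin(1.3230) + sqrt((6371.0000*0.9694453)^2 + 2*6371.0000*29081.055 + 29081.055^2)
d = 29241.2538 km

29241.2538 km


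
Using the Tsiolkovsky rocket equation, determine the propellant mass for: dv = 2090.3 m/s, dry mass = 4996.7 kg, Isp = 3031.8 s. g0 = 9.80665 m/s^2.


ve = Isp * g0 = 3031.8 * 9.80665 = 29731.801470 m/s
mass ratio = exp(dv/ve) = exp(2090.3/29731.801470) = 1.07283555
m_prop = m_dry * (mr - 1) = 4996.7 * (1.07283555 - 1)
m_prop = 363.9374 kg

363.9374 kg


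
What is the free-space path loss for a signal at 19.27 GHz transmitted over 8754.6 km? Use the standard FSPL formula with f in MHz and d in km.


f = 19.27 GHz = 19270.0000 MHz
d = 8754.6 km
FSPL = 32.44 + 20*log10(19270.0000) + 20*log10(8754.6)
FSPL = 32.44 + 85.6976 + 78.8447
FSPL = 196.9824 dB

196.9824 dB


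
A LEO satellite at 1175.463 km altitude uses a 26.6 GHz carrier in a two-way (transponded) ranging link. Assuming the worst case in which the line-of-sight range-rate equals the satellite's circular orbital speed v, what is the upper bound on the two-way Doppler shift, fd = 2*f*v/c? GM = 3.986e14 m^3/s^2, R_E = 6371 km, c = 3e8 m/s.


r = 7.546463e+06 m
v = sqrt(mu/r) = 7267.6989 m/s (worst-case radial velocity)
f = 26.6 GHz = 2.66e+10 Hz
fd = 2*f*v/c = 2*2.66e+10*7267.6989/3.0e+08
fd = 1.2888053e+06 Hz

1.2888e+06 Hz


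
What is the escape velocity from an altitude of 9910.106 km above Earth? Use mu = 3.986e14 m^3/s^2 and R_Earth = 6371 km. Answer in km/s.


r = 6371.0 + 9910.106 = 16281.1060 km = 1.6281106e+07 m
v_esc = sqrt(2*mu/r) = sqrt(2*3.986e14 / 1.6281106e+07)
v_esc = 6997.4804 m/s = 6.9975 km/s

6.9975 km/s


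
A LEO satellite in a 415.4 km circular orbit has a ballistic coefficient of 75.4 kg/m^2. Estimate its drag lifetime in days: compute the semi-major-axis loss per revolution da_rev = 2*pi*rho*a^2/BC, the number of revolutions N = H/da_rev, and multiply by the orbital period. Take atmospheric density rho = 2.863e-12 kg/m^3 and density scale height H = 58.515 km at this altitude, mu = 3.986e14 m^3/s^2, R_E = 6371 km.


a = R_E + alt = 6786.4000 km = 6.7864e+06 m
da_rev = 2*pi*rho*a^2/BC = 2*pi*2.863e-12*(6.7864e+06)^2/75.4 = 10.987750 m per revolution
N = H/da_rev = 58515.0000 m / 10.987750 m = 5325.4760 revolutions
P = 2*pi*sqrt(a^3/mu) = 5563.7858 s
lifetime = N*P = 5325.4760 * 5563.7858 = 2.9629808e+07 s = 342.9376 days

342.9376 days


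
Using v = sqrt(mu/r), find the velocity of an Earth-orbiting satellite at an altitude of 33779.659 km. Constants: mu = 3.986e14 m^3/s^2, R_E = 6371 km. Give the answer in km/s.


r = R_E + alt = 6371.0 + 33779.659 = 40150.6590 km = 4.0150659e+07 m
v = sqrt(mu/r) = sqrt(3.986e14 / 4.0150659e+07) = 3150.8107 m/s = 3.1508 km/s

3.1508 km/s


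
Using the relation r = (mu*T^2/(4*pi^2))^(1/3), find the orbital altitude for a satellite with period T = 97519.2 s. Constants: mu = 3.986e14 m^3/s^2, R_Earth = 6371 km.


T = 97519.2 s
r = (mu*T^2/(4*pi^2))^(1/3) = (3.986e14 * 97519.2^2 / (4*pi^2))^(1/3)
r = 4.5791613e+07 m = 45791.6127 km
alt = r - R_E = 45791.6127 - 6371 = 39420.6127 km

39420.6127 km


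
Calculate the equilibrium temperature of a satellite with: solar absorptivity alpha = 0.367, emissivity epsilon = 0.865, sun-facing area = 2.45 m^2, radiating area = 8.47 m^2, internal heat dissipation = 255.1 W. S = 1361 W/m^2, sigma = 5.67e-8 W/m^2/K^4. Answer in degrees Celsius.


Numerator = alpha*S*A_sun + Q_int = 0.367*1361*2.45 + 255.1 = 1478.8431 W
Denominator = eps*sigma*A_rad = 0.865*5.67e-8*8.47 = 4.1541539e-07 W/K^4
T^4 = 3.5599143e+09 K^4
T = 244.2642 K = -28.8858 C

-28.8858 degrees Celsius


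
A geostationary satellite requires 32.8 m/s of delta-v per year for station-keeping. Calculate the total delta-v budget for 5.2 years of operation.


dV = rate * years = 32.8 * 5.2
dV = 170.5600 m/s

170.5600 m/s


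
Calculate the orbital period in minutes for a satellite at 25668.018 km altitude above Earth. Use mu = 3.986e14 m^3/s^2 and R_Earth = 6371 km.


r = 32039.0180 km = 3.2039018e+07 m
T = 2*pi*sqrt(r^3/mu) = 2*pi*sqrt(3.288801e+22 / 3.986e14)
T = 57072.9099 s = 951.2152 min

951.2152 minutes


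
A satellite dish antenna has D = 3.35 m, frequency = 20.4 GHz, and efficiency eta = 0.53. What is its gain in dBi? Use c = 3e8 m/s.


lambda = c/f = 3e8 / 2.04e+10 = 0.01470588 m
G = eta*(pi*D/lambda)^2 = 0.53*(pi*3.35/0.01470588)^2
G = 271445.7551 (linear)
G = 10*log10(271445.7551) = 54.3368 dBi

54.3368 dBi


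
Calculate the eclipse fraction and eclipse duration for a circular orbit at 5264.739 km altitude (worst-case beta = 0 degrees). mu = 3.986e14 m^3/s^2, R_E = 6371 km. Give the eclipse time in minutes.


r = 11635.7390 km
T = 208.1857 min
Eclipse fraction = arcsin(R_E/r)/pi = arcsin(6371.0000/11635.7390)/pi
= arcsin(0.5475372)/pi = 0.1844345
Eclipse duration = 0.1844345 * 208.1857 = 38.3966 min

38.3966 minutes


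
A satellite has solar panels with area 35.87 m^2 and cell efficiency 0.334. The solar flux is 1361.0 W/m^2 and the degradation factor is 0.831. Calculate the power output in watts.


P = area * eta * S * degradation
P = 35.87 * 0.334 * 1361.0 * 0.831
P = 13549.9282 W

13549.9282 W


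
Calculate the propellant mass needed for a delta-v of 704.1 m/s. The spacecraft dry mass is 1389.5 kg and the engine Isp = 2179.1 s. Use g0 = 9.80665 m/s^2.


ve = Isp * g0 = 2179.1 * 9.80665 = 21369.671015 m/s
mass ratio = exp(dv/ve) = exp(704.1/21369.671015) = 1.03349738
m_prop = m_dry * (mr - 1) = 1389.5 * (1.03349738 - 1)
m_prop = 46.5446 kg

46.5446 kg


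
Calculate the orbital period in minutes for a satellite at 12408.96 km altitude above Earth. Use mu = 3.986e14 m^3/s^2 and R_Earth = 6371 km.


r = 18779.9600 km = 1.877996e+07 m
T = 2*pi*sqrt(r^3/mu) = 2*pi*sqrt(6.6234458e+21 / 3.986e14)
T = 25612.5734 s = 426.8762 min

426.8762 minutes


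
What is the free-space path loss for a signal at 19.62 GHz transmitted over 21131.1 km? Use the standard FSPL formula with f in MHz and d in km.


f = 19.62 GHz = 19620.0000 MHz
d = 21131.1 km
FSPL = 32.44 + 20*log10(19620.0000) + 20*log10(21131.1)
FSPL = 32.44 + 85.8540 + 86.4984
FSPL = 204.7924 dB

204.7924 dB


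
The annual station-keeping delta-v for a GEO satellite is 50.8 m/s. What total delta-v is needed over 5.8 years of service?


dV = rate * years = 50.8 * 5.8
dV = 294.6400 m/s

294.6400 m/s


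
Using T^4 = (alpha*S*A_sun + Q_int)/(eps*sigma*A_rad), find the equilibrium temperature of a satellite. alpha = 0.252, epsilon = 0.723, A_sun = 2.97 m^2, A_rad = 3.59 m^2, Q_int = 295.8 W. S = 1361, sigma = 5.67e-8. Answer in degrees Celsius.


Numerator = alpha*S*A_sun + Q_int = 0.252*1361*2.97 + 295.8 = 1314.4268 W
Denominator = eps*sigma*A_rad = 0.723*5.67e-8*3.59 = 1.4716882e-07 W/K^4
T^4 = 8.9314221e+09 K^4
T = 307.4186 K = 34.2686 C

34.2686 degrees Celsius


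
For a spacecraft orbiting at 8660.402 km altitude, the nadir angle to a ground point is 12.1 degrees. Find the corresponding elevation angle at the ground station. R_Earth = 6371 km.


r = R_E + alt = 15031.4020 km
Law of sines in the satellite / Earth-center / ground-point triangle:
  sin(nadir)/R_E = sin(90 + el)/r  =>  cos(el) = (r/R_E)*sin(nadir)
cos(el) = (15031.4020 / 6371.0000) * sin(12.1 deg) = 0.494563
el = arccos(0.494563) = 60.3591 deg
(Earth-central angle = 90 - nadir - el = 17.5409 deg)

60.3591 degrees


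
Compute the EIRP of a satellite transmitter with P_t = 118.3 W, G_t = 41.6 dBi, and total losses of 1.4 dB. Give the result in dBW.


Pt = 118.3 W = 20.7298 dBW
EIRP = Pt_dBW + Gt - losses = 20.7298 + 41.6 - 1.4 = 60.9298 dBW

60.9298 dBW


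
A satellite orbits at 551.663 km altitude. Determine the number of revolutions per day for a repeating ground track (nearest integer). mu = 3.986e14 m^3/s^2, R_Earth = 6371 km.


r = 6.922663e+06 m
T = 2*pi*sqrt(r^3/mu) = 5732.1957 s = 95.5366 min
revs/day = 1440 / 95.5366 = 15.0728
Rounded: 15 revolutions per day

15 revolutions per day


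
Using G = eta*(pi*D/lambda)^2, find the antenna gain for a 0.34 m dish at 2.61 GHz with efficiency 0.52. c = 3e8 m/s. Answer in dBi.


lambda = c/f = 3e8 / 2.61e+09 = 0.1149425 m
G = eta*(pi*D/lambda)^2 = 0.52*(pi*0.34/0.1149425)^2
G = 44.9055 (linear)
G = 10*log10(44.9055) = 16.5230 dBi

16.5230 dBi


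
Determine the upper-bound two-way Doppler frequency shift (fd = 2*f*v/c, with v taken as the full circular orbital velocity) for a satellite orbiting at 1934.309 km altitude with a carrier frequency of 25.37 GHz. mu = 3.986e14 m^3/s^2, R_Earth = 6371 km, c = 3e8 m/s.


r = 8.305309e+06 m
v = sqrt(mu/r) = 6927.7268 m/s (worst-case radial velocity)
f = 25.37 GHz = 2.537e+10 Hz
fd = 2*f*v/c = 2*2.537e+10*6927.7268/3.0e+08
fd = 1.1717095e+06 Hz

1.1717e+06 Hz


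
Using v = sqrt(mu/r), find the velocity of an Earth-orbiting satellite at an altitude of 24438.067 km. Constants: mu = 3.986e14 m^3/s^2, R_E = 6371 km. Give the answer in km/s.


r = R_E + alt = 6371.0 + 24438.067 = 30809.0670 km = 3.0809067e+07 m
v = sqrt(mu/r) = sqrt(3.986e14 / 3.0809067e+07) = 3596.9084 m/s = 3.5969 km/s

3.5969 km/s


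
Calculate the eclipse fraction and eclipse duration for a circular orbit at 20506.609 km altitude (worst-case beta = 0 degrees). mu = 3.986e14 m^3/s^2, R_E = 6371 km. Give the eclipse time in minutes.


r = 26877.6090 km
T = 730.8797 min
Eclipse fraction = arcsin(R_E/r)/pi = arcsin(6371.0000/26877.6090)/pi
= arcsin(0.2370375)/pi = 0.07617641
Eclipse duration = 0.07617641 * 730.8797 = 55.6758 min

55.6758 minutes


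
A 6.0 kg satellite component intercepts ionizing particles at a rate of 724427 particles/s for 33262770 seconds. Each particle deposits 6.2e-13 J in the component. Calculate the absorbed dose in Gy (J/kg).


Total energy deposited = rate * time * E_per
  = 724427 * 33262770 * 6.2e-13 = 14.9398 J
Dose = E_total / mass = 14.9398 / 6.0
Dose = 2.4900 Gy

2.4900 Gy


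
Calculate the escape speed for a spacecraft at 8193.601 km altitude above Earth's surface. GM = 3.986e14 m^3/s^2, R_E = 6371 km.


r = 6371.0 + 8193.601 = 14564.6010 km = 1.4564601e+07 m
v_esc = sqrt(2*mu/r) = sqrt(2*3.986e14 / 1.4564601e+07)
v_esc = 7398.3411 m/s = 7.3983 km/s

7.3983 km/s


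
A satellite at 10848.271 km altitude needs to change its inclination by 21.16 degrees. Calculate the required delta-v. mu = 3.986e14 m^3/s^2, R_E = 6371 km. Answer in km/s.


r = 17219.2710 km = 1.7219271e+07 m
V = sqrt(mu/r) = 4811.2870 m/s
di = 21.16 deg = 0.3693117 rad
dV = 2*V*sin(di/2) = 2*4811.2870*sin(0.1846558)
dV = 1766.7838 m/s = 1.7668 km/s

1.7668 km/s


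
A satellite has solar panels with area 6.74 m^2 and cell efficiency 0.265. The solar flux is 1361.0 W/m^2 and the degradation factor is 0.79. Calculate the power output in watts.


P = area * eta * S * degradation
P = 6.74 * 0.265 * 1361.0 * 0.79
P = 1920.3969 W

1920.3969 W


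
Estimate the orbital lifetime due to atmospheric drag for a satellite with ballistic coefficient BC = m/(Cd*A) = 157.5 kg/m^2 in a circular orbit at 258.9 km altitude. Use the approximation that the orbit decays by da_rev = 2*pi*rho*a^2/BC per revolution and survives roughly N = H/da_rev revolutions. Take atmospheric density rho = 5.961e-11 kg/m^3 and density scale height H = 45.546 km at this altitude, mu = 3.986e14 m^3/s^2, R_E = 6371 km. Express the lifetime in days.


a = R_E + alt = 6629.9000 km = 6.6299e+06 m
da_rev = 2*pi*rho*a^2/BC = 2*pi*5.961e-11*(6.6299e+06)^2/157.5 = 104.527939 m per revolution
N = H/da_rev = 45546.0000 m / 104.527939 m = 435.7304 revolutions
P = 2*pi*sqrt(a^3/mu) = 5372.4414 s
lifetime = N*P = 435.7304 * 5372.4414 = 2.340936e+06 s = 27.0942 days

27.0942 days


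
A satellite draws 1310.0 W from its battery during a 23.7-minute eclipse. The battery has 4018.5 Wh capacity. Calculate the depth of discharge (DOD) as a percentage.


E_used = P * t / 60 = 1310.0 * 23.7 / 60 = 517.4500 Wh
DOD = E_used / E_total * 100 = 517.4500 / 4018.5 * 100
DOD = 12.8767 %

12.8767 %


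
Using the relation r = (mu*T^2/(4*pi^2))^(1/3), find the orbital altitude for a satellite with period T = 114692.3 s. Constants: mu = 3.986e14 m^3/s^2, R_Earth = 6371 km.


T = 114692.3 s
r = (mu*T^2/(4*pi^2))^(1/3) = (3.986e14 * 114692.3^2 / (4*pi^2))^(1/3)
r = 5.1020968e+07 m = 51020.9680 km
alt = r - R_E = 51020.9680 - 6371 = 44649.9680 km

44649.9680 km


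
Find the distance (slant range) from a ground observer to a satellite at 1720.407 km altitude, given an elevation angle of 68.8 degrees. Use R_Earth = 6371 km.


h = 1720.407 km, el = 68.8 deg
d = -R_E*sin(el) + sqrt((R_E*sin(el))^2 + 2*R_E*h + h^2)
d = -6371.0000*sin(1.2008) + sqrt((6371.0000*0.9323238)^2 + 2*6371.0000*1720.407 + 1720.407^2)
d = 1816.6375 km

1816.6375 km


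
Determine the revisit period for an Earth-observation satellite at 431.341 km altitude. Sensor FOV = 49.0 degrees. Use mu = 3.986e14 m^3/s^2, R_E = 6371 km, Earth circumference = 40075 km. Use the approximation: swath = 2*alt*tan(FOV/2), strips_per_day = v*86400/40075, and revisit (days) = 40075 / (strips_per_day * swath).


swath = 2*431.341*tan(0.4276057) = 393.1468 km
v = sqrt(mu/r) = 7654.8987 m/s = 7.6549 km/s
strips/day = v*86400/40075 = 7.6549*86400/40075 = 16.5036
coverage/day = strips * swath = 16.5036 * 393.1468 = 6488.3526 km
revisit = 40075 / 6488.3526 = 6.1765 days

6.1765 days


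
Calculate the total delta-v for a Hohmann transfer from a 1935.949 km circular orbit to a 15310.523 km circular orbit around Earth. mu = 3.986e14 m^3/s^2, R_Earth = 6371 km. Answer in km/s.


r1 = 8306.9490 km = 8.306949e+06 m
r2 = 21681.5230 km = 2.1681523e+07 m
dv1 = sqrt(mu/r1)*(sqrt(2*r2/(r1+r2)) - 1) = 1402.6809 m/s
dv2 = sqrt(mu/r2)*(1 - sqrt(2*r1/(r1+r2))) = 1096.2855 m/s
total dv = |dv1| + |dv2| = 1402.6809 + 1096.2855 = 2498.9664 m/s = 2.4990 km/s

2.4990 km/s


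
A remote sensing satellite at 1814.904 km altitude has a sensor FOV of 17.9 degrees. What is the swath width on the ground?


FOV = 17.9 deg = 0.3124139 rad
swath = 2 * alt * tan(FOV/2) = 2 * 1814.904 * tan(0.156207)
swath = 2 * 1814.904 * 0.15749
swath = 571.6585 km

571.6585 km


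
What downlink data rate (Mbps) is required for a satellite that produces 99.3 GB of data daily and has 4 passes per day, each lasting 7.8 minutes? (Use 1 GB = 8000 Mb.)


total contact time = 4 * 7.8 * 60 = 1872.0000 s
data = 99.3 GB = 794400.0000 Mb
rate = 794400.0000 / 1872.0000 = 424.3590 Mbps

424.3590 Mbps


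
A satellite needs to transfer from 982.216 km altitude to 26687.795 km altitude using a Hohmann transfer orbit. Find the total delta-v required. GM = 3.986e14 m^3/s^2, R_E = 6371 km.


r1 = 7353.2160 km = 7.353216e+06 m
r2 = 33058.7950 km = 3.3058795e+07 m
dv1 = sqrt(mu/r1)*(sqrt(2*r2/(r1+r2)) - 1) = 2054.8694 m/s
dv2 = sqrt(mu/r2)*(1 - sqrt(2*r1/(r1+r2))) = 1377.6548 m/s
total dv = |dv1| + |dv2| = 2054.8694 + 1377.6548 = 3432.5242 m/s = 3.4325 km/s

3.4325 km/s


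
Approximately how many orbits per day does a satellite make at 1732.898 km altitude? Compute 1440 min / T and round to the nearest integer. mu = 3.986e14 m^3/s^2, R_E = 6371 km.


r = 8.103898e+06 m
T = 2*pi*sqrt(r^3/mu) = 7260.2599 s = 121.0043 min
revs/day = 1440 / 121.0043 = 11.9004
Rounded: 12 revolutions per day

12 revolutions per day


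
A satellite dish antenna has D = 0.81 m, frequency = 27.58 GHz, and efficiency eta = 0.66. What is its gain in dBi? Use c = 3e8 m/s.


lambda = c/f = 3e8 / 2.758e+10 = 0.01087745 m
G = eta*(pi*D/lambda)^2 = 0.66*(pi*0.81/0.01087745)^2
G = 36120.9973 (linear)
G = 10*log10(36120.9973) = 45.5776 dBi

45.5776 dBi


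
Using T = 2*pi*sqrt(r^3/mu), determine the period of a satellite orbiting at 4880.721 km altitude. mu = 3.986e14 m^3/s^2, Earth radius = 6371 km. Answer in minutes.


r = 11251.7210 km = 1.1251721e+07 m
T = 2*pi*sqrt(r^3/mu) = 2*pi*sqrt(1.4244817e+21 / 3.986e14)
T = 11877.8997 s = 197.9650 min

197.9650 minutes


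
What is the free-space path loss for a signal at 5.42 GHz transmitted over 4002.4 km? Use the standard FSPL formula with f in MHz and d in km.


f = 5.42 GHz = 5420.0000 MHz
d = 4002.4 km
FSPL = 32.44 + 20*log10(5420.0000) + 20*log10(4002.4)
FSPL = 32.44 + 74.6800 + 72.0464
FSPL = 179.1664 dB

179.1664 dB


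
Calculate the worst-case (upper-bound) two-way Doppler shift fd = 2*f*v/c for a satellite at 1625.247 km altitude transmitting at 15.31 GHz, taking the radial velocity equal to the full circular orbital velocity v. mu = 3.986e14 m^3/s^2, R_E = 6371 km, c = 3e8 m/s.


r = 7.996247e+06 m
v = sqrt(mu/r) = 7060.3389 m/s (worst-case radial velocity)
f = 15.31 GHz = 1.531e+10 Hz
fd = 2*f*v/c = 2*1.531e+10*7060.3389/3.0e+08
fd = 720625.2552 Hz

720625.2552 Hz


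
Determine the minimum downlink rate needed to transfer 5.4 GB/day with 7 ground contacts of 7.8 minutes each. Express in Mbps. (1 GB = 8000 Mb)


total contact time = 7 * 7.8 * 60 = 3276.0000 s
data = 5.4 GB = 43200.0000 Mb
rate = 43200.0000 / 3276.0000 = 13.1868 Mbps

13.1868 Mbps


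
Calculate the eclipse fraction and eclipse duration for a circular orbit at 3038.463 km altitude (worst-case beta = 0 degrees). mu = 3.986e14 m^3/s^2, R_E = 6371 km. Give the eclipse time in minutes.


r = 9409.4630 km
T = 151.3935 min
Eclipse fraction = arcsin(R_E/r)/pi = arcsin(6371.0000/9409.4630)/pi
= arcsin(0.6770843)/pi = 0.2367568
Eclipse duration = 0.2367568 * 151.3935 = 35.8434 min

35.8434 minutes


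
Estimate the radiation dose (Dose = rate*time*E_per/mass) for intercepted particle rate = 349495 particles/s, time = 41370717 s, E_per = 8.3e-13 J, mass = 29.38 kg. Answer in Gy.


Total energy deposited = rate * time * E_per
  = 349495 * 41370717 * 8.3e-13 = 12.0009 J
Dose = E_total / mass = 12.0009 / 29.38
Dose = 0.4084701 Gy

0.4085 Gy


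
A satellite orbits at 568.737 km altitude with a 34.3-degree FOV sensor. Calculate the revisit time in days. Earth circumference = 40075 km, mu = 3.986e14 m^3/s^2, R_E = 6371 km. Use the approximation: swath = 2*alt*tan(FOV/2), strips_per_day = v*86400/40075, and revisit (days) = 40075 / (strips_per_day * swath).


swath = 2*568.737*tan(0.299324) = 351.0196 km
v = sqrt(mu/r) = 7578.7423 m/s = 7.5787 km/s
strips/day = v*86400/40075 = 7.5787*86400/40075 = 16.3394
coverage/day = strips * swath = 16.3394 * 351.0196 = 5735.4656 km
revisit = 40075 / 5735.4656 = 6.9872 days

6.9872 days


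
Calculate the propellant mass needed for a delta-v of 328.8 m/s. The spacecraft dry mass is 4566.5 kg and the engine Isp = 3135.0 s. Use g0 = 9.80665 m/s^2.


ve = Isp * g0 = 3135.0 * 9.80665 = 30743.847750 m/s
mass ratio = exp(dv/ve) = exp(328.8/30743.847750) = 1.01075222
m_prop = m_dry * (mr - 1) = 4566.5 * (1.01075222 - 1)
m_prop = 49.1000 kg

49.1000 kg


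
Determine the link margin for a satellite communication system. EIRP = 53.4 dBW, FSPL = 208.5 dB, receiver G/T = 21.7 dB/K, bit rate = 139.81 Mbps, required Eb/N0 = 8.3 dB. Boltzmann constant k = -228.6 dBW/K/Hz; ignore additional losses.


C/N0 = EIRP - FSPL + G/T - k = 53.4 - 208.5 + 21.7 - (-228.6)
C/N0 = 95.2000 dB-Hz
R_b = 139.81 Mbps = 1.3981e+08 bps -> 10*log10(R_b) = 81.4554 dB-Hz
Eb/N0 = C/N0 - 10*log10(R_b) = 95.2000 - 81.4554 = 13.7446 dB
Margin = Eb/N0 - Eb/N0_req = 13.7446 - 8.3 = 5.4446 dB (link closes)

5.4446 dB


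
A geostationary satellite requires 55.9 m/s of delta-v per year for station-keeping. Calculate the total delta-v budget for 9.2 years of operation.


dV = rate * years = 55.9 * 9.2
dV = 514.2800 m/s

514.2800 m/s


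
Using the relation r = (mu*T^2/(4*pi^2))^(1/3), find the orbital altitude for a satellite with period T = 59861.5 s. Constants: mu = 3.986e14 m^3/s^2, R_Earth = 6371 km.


T = 59861.5 s
r = (mu*T^2/(4*pi^2))^(1/3) = (3.986e14 * 59861.5^2 / (4*pi^2))^(1/3)
r = 3.3074319e+07 m = 33074.3194 km
alt = r - R_E = 33074.3194 - 6371 = 26703.3194 km

26703.3194 km


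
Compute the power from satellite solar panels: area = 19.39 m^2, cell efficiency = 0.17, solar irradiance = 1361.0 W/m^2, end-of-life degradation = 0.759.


P = area * eta * S * degradation
P = 19.39 * 0.17 * 1361.0 * 0.759
P = 3405.0746 W

3405.0746 W
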